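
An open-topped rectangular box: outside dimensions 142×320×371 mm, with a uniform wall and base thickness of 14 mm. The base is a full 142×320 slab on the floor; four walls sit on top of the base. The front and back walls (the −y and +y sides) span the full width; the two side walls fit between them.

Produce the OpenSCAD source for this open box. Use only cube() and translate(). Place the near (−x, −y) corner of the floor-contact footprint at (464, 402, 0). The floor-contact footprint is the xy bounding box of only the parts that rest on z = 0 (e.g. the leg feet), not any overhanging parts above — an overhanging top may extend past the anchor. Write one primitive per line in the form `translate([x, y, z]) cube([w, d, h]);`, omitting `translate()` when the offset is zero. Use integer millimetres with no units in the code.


translate([464, 402, 0]) cube([142, 320, 14]);
translate([464, 402, 14]) cube([142, 14, 357]);
translate([464, 708, 14]) cube([142, 14, 357]);
translate([464, 416, 14]) cube([14, 292, 357]);
translate([592, 416, 14]) cube([14, 292, 357]);


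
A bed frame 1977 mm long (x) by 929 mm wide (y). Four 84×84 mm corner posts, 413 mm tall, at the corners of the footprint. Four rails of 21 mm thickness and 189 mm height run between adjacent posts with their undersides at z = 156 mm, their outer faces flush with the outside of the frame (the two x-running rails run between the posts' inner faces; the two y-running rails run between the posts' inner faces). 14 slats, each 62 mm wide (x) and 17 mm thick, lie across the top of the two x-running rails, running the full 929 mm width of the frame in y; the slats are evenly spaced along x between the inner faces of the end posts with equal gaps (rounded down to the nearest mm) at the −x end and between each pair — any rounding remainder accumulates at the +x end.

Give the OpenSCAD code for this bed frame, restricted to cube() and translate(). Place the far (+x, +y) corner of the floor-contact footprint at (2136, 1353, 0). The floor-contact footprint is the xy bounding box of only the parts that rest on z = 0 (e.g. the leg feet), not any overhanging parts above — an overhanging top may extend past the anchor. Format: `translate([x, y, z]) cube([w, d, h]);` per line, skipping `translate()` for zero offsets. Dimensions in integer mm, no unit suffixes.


translate([159, 424, 0]) cube([84, 84, 413]);
translate([159, 1269, 0]) cube([84, 84, 413]);
translate([2052, 424, 0]) cube([84, 84, 413]);
translate([2052, 1269, 0]) cube([84, 84, 413]);
translate([243, 424, 156]) cube([1809, 21, 189]);
translate([243, 1332, 156]) cube([1809, 21, 189]);
translate([159, 508, 156]) cube([21, 761, 189]);
translate([2115, 508, 156]) cube([21, 761, 189]);
translate([305, 424, 345]) cube([62, 929, 17]);
translate([429, 424, 345]) cube([62, 929, 17]);
translate([553, 424, 345]) cube([62, 929, 17]);
translate([677, 424, 345]) cube([62, 929, 17]);
translate([801, 424, 345]) cube([62, 929, 17]);
translate([925, 424, 345]) cube([62, 929, 17]);
translate([1049, 424, 345]) cube([62, 929, 17]);
translate([1173, 424, 345]) cube([62, 929, 17]);
translate([1297, 424, 345]) cube([62, 929, 17]);
translate([1421, 424, 345]) cube([62, 929, 17]);
translate([1545, 424, 345]) cube([62, 929, 17]);
translate([1669, 424, 345]) cube([62, 929, 17]);
translate([1793, 424, 345]) cube([62, 929, 17]);
translate([1917, 424, 345]) cube([62, 929, 17]);


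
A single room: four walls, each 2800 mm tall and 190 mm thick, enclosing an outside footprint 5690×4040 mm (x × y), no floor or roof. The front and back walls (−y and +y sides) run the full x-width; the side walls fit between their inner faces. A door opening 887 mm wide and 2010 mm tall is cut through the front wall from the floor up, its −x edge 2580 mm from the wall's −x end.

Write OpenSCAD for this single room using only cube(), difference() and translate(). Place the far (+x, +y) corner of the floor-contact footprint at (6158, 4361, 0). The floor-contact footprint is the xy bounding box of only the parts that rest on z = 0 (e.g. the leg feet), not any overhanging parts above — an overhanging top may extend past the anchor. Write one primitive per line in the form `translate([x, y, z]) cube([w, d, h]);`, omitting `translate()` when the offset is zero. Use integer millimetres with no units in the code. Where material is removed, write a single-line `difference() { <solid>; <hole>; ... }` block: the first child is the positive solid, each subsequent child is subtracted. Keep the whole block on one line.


difference() { translate([468, 321, 0]) cube([5690, 190, 2800]); translate([3048, 321, 0]) cube([887, 190, 2010]); }
translate([468, 4171, 0]) cube([5690, 190, 2800]);
translate([468, 511, 0]) cube([190, 3660, 2800]);
translate([5968, 511, 0]) cube([190, 3660, 2800]);


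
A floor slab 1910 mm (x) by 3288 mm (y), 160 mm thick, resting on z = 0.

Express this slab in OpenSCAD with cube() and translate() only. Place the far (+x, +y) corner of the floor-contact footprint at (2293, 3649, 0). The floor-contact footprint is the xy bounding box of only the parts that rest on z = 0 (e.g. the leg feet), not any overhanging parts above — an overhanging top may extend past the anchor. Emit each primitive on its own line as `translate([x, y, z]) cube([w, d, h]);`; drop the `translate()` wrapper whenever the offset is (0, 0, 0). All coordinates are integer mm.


translate([383, 361, 0]) cube([1910, 3288, 160]);


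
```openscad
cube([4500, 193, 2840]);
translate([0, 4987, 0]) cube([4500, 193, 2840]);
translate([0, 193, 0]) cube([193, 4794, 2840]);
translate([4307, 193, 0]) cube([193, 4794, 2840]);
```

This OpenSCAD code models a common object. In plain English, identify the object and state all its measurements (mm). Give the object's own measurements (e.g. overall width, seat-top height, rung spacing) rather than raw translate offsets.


The wall frame of a small rectangular building: four walls, each 2840 mm tall and 193 mm thick, enclosing a footprint 4500 mm (x) by 5180 mm (y) outside-to-outside, with no floor or roof. The front and back walls (the −y and +y sides) span the full width; the two side walls fit between them.


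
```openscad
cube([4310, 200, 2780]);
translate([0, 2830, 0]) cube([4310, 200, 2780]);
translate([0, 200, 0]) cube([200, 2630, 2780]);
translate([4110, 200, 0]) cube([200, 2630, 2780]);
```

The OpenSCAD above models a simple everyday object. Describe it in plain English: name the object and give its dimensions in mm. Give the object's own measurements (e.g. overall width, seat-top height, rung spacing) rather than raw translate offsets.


The wall frame of a small rectangular building: four walls, each 2780 mm tall and 200 mm thick, enclosing a footprint 4310 mm (x) by 3030 mm (y) outside-to-outside, with no floor or roof. The front and back walls (the −y and +y sides) span the full width; the two side walls fit between them.


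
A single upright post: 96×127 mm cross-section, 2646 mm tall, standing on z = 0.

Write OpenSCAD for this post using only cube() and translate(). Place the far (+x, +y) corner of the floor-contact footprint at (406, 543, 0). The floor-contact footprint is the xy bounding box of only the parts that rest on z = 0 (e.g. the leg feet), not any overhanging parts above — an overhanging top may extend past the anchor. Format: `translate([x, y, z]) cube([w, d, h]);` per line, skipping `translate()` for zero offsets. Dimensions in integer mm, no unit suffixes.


translate([310, 416, 0]) cube([96, 127, 2646]);


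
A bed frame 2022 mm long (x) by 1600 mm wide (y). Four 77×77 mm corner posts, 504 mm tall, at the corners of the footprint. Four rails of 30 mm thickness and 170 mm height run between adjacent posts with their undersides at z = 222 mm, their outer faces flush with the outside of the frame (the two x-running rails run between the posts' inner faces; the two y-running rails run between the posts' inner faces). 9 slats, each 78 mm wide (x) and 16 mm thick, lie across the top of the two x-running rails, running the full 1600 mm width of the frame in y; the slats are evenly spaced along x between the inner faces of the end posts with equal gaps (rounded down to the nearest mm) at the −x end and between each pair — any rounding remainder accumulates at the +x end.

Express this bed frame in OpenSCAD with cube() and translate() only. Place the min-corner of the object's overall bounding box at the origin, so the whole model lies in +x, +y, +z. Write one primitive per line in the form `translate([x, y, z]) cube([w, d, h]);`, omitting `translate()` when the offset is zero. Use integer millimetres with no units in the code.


cube([77, 77, 504]);
translate([0, 1523, 0]) cube([77, 77, 504]);
translate([1945, 0, 0]) cube([77, 77, 504]);
translate([1945, 1523, 0]) cube([77, 77, 504]);
translate([77, 0, 222]) cube([1868, 30, 170]);
translate([77, 1570, 222]) cube([1868, 30, 170]);
translate([0, 77, 222]) cube([30, 1446, 170]);
translate([1992, 77, 222]) cube([30, 1446, 170]);
translate([193, 0, 392]) cube([78, 1600, 16]);
translate([387, 0, 392]) cube([78, 1600, 16]);
translate([581, 0, 392]) cube([78, 1600, 16]);
translate([775, 0, 392]) cube([78, 1600, 16]);
translate([969, 0, 392]) cube([78, 1600, 16]);
translate([1163, 0, 392]) cube([78, 1600, 16]);
translate([1357, 0, 392]) cube([78, 1600, 16]);
translate([1551, 0, 392]) cube([78, 1600, 16]);
translate([1745, 0, 392]) cube([78, 1600, 16]);


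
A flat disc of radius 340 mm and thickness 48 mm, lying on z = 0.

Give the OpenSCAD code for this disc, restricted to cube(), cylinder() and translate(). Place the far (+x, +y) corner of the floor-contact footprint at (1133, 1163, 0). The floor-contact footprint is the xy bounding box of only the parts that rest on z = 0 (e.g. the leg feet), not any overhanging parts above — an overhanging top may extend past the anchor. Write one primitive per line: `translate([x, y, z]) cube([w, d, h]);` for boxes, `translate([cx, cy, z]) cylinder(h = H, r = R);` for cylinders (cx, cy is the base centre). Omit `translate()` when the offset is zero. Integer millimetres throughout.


translate([793, 823, 0]) cylinder(h = 48, r = 340);


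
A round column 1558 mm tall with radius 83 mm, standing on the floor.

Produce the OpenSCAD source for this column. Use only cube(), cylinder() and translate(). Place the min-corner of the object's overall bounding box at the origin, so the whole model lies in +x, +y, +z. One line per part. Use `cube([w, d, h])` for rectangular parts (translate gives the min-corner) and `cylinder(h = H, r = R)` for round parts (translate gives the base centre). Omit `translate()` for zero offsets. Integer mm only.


translate([83, 83, 0]) cylinder(h = 1558, r = 83);


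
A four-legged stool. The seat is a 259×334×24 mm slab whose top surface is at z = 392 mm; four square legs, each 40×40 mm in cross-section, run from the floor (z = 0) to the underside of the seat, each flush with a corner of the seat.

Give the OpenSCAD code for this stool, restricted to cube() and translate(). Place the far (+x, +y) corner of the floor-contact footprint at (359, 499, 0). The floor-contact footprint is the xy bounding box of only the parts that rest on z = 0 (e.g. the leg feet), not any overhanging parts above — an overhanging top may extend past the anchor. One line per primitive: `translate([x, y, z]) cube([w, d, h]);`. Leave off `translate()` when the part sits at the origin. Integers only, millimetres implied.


translate([100, 165, 368]) cube([259, 334, 24]);
translate([100, 165, 0]) cube([40, 40, 368]);
translate([319, 165, 0]) cube([40, 40, 368]);
translate([100, 459, 0]) cube([40, 40, 368]);
translate([319, 459, 0]) cube([40, 40, 368]);


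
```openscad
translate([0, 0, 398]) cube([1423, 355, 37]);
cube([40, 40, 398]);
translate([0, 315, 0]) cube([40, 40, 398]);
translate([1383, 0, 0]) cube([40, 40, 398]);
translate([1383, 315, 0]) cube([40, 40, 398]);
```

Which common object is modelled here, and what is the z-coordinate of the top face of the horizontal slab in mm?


A bench. The seat-top height is 435 mm.

A long slab on four corner posts — a bench. The slab sits at z = 398 with thickness 37, so the top is 398 + 37 = 435 mm.


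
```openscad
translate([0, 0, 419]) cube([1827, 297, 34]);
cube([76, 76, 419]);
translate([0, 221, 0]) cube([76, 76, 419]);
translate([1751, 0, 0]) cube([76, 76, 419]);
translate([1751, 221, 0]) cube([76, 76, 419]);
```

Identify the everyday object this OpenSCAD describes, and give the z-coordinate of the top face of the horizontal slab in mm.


A bench. The seat-top height is 453 mm.

A long slab on four corner posts — a bench. The slab sits at z = 419 with thickness 34, so the top is 419 + 34 = 453 mm.


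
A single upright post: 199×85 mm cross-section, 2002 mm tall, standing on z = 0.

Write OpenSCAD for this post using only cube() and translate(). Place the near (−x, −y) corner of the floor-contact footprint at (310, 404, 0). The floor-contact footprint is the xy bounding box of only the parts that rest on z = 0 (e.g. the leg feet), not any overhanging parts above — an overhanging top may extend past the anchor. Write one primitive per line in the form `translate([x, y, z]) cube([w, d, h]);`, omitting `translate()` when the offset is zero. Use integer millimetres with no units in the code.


translate([310, 404, 0]) cube([199, 85, 2002]);


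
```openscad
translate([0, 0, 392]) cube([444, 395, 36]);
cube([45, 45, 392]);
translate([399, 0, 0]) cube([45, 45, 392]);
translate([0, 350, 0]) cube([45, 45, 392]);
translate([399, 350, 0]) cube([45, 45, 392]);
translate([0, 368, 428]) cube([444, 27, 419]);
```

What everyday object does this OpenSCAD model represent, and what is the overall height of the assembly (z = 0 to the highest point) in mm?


A chair. The overall height is 847 mm.

A slab on four corner posts with a tall panel at the back — a chair. The seat slab sits at z = 392 with thickness 36, and the 419 mm backrest starts at the seat top, so the overall height is 392 + 36 + 419 = 847 mm.


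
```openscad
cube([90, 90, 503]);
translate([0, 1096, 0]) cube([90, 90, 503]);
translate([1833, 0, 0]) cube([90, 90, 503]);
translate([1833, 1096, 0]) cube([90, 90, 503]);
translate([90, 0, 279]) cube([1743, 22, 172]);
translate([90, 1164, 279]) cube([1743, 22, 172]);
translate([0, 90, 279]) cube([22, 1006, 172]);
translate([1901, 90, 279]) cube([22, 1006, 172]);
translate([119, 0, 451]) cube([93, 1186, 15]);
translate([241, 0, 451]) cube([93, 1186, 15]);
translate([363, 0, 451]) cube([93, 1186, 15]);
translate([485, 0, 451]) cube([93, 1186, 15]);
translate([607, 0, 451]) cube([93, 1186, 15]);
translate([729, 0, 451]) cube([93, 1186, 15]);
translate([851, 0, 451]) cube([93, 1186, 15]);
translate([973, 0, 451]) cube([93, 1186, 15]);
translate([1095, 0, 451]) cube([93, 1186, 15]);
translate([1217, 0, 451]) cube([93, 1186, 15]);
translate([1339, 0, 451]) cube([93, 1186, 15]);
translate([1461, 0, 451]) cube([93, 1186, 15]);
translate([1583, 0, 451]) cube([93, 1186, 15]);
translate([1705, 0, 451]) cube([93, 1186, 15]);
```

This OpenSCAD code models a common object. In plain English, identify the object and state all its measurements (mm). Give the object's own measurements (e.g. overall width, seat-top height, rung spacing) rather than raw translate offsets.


A bed frame 1923 mm long (x) by 1186 mm wide (y). Four 90×90 mm corner posts, 503 mm tall, at the corners of the footprint. Four rails of 22 mm thickness and 172 mm height run between adjacent posts with their undersides at z = 279 mm, their outer faces flush with the outside of the frame (the two x-running rails run between the posts' inner faces; the two y-running rails run between the posts' inner faces). 14 slats, each 93 mm wide (x) and 15 mm thick, lie across the top of the two x-running rails, running the full 1186 mm width of the frame in y; along x they sit between the end posts with a 29 mm gap after the −x posts and between neighbouring slats, leaving 35 mm before the +x posts.


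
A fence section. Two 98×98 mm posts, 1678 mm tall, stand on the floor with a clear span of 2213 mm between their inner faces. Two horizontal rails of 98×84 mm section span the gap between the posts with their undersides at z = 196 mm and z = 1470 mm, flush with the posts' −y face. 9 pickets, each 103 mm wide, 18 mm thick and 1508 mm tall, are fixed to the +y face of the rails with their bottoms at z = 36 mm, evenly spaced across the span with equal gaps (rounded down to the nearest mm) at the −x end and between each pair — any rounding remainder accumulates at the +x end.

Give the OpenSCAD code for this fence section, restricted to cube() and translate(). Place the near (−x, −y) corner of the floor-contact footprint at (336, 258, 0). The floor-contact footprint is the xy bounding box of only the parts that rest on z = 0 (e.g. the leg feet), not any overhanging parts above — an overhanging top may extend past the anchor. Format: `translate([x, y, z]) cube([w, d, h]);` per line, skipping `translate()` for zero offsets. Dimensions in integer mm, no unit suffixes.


translate([336, 258, 0]) cube([98, 98, 1678]);
translate([2647, 258, 0]) cube([98, 98, 1678]);
translate([434, 258, 196]) cube([2213, 98, 84]);
translate([434, 258, 1470]) cube([2213, 98, 84]);
translate([562, 356, 36]) cube([103, 18, 1508]);
translate([793, 356, 36]) cube([103, 18, 1508]);
translate([1024, 356, 36]) cube([103, 18, 1508]);
translate([1255, 356, 36]) cube([103, 18, 1508]);
translate([1486, 356, 36]) cube([103, 18, 1508]);
translate([1717, 356, 36]) cube([103, 18, 1508]);
translate([1948, 356, 36]) cube([103, 18, 1508]);
translate([2179, 356, 36]) cube([103, 18, 1508]);
translate([2410, 356, 36]) cube([103, 18, 1508]);


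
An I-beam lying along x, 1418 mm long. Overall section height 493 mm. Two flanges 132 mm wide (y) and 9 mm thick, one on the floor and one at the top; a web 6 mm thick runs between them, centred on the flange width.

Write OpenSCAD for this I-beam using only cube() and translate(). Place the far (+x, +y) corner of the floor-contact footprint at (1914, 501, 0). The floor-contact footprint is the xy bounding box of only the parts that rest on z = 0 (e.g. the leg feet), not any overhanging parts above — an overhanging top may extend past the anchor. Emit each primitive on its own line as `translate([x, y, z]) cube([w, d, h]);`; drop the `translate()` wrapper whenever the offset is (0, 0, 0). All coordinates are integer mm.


translate([496, 369, 0]) cube([1418, 132, 9]);
translate([496, 432, 9]) cube([1418, 6, 475]);
translate([496, 369, 484]) cube([1418, 132, 9]);


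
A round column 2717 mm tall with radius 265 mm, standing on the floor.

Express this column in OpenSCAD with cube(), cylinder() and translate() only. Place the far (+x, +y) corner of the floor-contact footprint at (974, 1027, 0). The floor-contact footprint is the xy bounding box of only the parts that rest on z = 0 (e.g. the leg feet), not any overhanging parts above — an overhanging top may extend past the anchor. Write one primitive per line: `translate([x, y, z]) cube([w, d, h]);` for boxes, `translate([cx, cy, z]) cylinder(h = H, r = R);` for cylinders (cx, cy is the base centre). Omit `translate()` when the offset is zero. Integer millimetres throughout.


translate([709, 762, 0]) cylinder(h = 2717, r = 265);


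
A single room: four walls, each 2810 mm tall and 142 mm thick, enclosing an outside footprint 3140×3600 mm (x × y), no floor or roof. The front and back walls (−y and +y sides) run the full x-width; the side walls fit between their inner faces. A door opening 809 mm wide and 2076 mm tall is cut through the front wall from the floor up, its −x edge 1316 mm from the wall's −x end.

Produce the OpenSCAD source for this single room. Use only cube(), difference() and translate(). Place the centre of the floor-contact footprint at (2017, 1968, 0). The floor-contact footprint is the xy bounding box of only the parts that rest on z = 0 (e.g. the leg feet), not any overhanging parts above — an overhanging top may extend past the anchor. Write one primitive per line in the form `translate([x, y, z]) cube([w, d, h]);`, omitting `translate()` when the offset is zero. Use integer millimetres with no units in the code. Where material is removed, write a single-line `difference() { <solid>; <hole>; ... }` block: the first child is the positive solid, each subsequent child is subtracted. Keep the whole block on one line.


difference() { translate([447, 168, 0]) cube([3140, 142, 2810]); translate([1763, 168, 0]) cube([809, 142, 2076]); }
translate([447, 3626, 0]) cube([3140, 142, 2810]);
translate([447, 310, 0]) cube([142, 3316, 2810]);
translate([3445, 310, 0]) cube([142, 3316, 2810]);


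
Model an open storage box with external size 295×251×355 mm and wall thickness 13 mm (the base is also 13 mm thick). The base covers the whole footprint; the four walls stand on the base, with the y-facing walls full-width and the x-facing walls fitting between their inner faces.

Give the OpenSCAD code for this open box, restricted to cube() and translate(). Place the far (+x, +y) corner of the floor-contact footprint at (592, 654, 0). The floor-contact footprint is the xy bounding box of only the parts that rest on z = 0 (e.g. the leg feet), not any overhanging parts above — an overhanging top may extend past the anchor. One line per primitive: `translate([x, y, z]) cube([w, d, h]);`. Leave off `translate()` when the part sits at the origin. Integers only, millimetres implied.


translate([297, 403, 0]) cube([295, 251, 13]);
translate([297, 403, 13]) cube([295, 13, 342]);
translate([297, 641, 13]) cube([295, 13, 342]);
translate([297, 416, 13]) cube([13, 225, 342]);
translate([579, 416, 13]) cube([13, 225, 342]);


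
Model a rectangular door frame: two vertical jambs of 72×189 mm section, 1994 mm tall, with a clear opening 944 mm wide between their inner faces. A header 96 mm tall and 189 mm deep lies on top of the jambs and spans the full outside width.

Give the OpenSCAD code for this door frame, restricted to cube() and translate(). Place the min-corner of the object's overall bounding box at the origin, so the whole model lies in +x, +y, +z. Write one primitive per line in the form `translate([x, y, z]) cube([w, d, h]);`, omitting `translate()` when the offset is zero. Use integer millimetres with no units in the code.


cube([72, 189, 1994]);
translate([1016, 0, 0]) cube([72, 189, 1994]);
translate([0, 0, 1994]) cube([1088, 189, 96]);


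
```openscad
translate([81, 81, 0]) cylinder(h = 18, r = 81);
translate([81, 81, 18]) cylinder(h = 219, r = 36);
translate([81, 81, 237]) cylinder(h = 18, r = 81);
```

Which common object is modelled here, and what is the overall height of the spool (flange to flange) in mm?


A spool. The overall height is 255 mm.

Three coaxial cylinders, large–small–large — a spool. Two 18 mm flanges and a 219 mm core give 18 + 219 + 18 = 255 mm.


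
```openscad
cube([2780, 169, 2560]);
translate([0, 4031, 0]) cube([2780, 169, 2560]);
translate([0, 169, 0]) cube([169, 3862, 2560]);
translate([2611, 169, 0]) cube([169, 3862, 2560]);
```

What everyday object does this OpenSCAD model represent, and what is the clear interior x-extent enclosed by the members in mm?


A house (or room) frame. The interior width is 2442 mm.

Four 2560 mm walls enclosing a rectangle with no floor or roof — a room or house frame. Outside width is 2780 mm and wall thickness is 169 mm, so the interior width is 2780 − 2 × 169 = 2442 mm.


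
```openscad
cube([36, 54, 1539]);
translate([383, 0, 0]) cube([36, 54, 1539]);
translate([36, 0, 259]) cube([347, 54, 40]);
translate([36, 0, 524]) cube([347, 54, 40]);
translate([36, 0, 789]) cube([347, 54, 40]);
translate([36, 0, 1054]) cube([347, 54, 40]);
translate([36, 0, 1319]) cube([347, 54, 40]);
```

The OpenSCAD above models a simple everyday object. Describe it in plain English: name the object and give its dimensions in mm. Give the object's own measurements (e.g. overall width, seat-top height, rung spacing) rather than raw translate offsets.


A straight ladder. Two 36×54 mm vertical rails, 1539 mm tall, stand 419 mm apart (outside-to-outside) with their front faces coplanar on the −y side. 5 rungs, each 54 mm deep and 40 mm tall, span between the inner faces of the rails, front faces flush with the rails. The lowest rung's underside is at z = 259 mm and rungs are spaced 265 mm apart (underside to underside).


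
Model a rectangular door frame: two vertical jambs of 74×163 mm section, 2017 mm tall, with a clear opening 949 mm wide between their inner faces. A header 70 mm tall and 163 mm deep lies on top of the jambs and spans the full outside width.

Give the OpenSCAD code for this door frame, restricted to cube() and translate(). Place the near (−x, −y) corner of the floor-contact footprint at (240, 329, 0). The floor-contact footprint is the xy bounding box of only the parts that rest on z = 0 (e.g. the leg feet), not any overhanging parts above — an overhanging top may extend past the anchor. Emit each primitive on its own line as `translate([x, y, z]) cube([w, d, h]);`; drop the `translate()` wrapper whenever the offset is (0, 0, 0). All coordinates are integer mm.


translate([240, 329, 0]) cube([74, 163, 2017]);
translate([1263, 329, 0]) cube([74, 163, 2017]);
translate([240, 329, 2017]) cube([1097, 163, 70]);


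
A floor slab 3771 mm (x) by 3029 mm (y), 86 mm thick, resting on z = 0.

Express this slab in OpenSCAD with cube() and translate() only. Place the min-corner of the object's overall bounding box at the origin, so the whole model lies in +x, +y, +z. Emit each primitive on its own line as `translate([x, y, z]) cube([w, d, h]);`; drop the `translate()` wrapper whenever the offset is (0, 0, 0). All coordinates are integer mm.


cube([3771, 3029, 86]);


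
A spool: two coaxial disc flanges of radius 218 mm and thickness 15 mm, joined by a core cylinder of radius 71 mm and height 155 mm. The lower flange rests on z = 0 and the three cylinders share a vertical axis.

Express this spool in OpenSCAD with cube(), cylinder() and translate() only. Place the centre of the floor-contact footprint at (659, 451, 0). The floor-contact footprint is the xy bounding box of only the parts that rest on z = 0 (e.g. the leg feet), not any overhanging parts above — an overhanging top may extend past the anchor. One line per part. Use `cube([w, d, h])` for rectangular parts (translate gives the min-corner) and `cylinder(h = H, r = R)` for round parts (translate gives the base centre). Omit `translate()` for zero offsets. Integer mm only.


translate([659, 451, 0]) cylinder(h = 15, r = 218);
translate([659, 451, 15]) cylinder(h = 155, r = 71);
translate([659, 451, 170]) cylinder(h = 15, r = 218);


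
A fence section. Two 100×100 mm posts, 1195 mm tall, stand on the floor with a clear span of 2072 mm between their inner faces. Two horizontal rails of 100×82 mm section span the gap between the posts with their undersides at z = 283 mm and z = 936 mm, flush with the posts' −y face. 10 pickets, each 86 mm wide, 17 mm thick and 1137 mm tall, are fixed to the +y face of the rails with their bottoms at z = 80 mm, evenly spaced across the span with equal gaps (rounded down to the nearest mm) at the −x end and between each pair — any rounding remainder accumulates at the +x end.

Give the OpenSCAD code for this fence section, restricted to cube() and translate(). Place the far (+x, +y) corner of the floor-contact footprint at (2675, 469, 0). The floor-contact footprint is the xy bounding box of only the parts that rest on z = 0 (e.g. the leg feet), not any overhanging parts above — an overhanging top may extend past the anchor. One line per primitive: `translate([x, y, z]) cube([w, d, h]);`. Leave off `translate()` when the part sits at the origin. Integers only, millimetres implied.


translate([403, 369, 0]) cube([100, 100, 1195]);
translate([2575, 369, 0]) cube([100, 100, 1195]);
translate([503, 369, 283]) cube([2072, 100, 82]);
translate([503, 369, 936]) cube([2072, 100, 82]);
translate([613, 469, 80]) cube([86, 17, 1137]);
translate([809, 469, 80]) cube([86, 17, 1137]);
translate([1005, 469, 80]) cube([86, 17, 1137]);
translate([1201, 469, 80]) cube([86, 17, 1137]);
translate([1397, 469, 80]) cube([86, 17, 1137]);
translate([1593, 469, 80]) cube([86, 17, 1137]);
translate([1789, 469, 80]) cube([86, 17, 1137]);
translate([1985, 469, 80]) cube([86, 17, 1137]);
translate([2181, 469, 80]) cube([86, 17, 1137]);
translate([2377, 469, 80]) cube([86, 17, 1137]);


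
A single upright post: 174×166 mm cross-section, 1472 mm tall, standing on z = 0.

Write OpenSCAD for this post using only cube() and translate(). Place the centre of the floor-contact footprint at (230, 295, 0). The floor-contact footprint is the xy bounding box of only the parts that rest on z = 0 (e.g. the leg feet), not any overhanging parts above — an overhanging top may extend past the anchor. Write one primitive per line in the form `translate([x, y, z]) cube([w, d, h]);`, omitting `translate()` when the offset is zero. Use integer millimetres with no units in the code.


translate([143, 212, 0]) cube([174, 166, 1472]);


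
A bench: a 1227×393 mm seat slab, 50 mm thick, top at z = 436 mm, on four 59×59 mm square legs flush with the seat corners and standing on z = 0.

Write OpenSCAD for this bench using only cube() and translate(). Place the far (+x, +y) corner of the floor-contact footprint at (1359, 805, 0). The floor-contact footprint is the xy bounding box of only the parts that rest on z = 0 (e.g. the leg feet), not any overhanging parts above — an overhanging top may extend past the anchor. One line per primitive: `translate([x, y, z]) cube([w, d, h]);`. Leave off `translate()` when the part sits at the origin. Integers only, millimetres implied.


// leg_h = 436 − 50 = 386
translate([132, 412, 386]) cube([1227, 393, 50]);
translate([132, 412, 0]) cube([59, 59, 386]);
translate([132, 746, 0]) cube([59, 59, 386]);
translate([1300, 412, 0]) cube([59, 59, 386]);
translate([1300, 746, 0]) cube([59, 59, 386]);


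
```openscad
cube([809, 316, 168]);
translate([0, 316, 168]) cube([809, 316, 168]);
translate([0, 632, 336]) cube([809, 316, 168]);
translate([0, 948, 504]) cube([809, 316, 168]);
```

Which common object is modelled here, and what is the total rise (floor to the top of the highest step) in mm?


A staircase. The total rise is 672 mm.

4 identical blocks, each offset up and back from the previous — a staircase. Each step is 168 mm tall and there are 4 of them, so the total rise is 4 × 168 = 672 mm.


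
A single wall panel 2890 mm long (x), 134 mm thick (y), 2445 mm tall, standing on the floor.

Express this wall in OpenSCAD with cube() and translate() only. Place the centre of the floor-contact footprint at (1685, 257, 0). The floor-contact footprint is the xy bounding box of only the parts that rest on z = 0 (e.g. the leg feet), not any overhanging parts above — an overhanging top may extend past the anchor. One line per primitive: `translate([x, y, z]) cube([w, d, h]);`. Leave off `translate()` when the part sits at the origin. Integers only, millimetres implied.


translate([240, 190, 0]) cube([2890, 134, 2445]);


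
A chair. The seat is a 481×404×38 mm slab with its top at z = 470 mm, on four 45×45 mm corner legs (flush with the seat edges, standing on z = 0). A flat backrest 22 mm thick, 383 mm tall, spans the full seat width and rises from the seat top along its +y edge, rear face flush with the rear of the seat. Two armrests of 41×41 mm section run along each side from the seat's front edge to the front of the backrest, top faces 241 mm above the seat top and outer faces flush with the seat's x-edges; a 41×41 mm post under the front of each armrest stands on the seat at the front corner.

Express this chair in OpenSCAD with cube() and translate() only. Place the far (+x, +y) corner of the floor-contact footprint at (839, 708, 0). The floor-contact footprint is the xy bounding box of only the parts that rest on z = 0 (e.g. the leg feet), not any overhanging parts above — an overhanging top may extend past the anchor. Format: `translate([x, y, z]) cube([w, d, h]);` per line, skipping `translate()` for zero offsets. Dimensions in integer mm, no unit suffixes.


translate([358, 304, 432]) cube([481, 404, 38]);
translate([358, 304, 0]) cube([45, 45, 432]);
translate([794, 304, 0]) cube([45, 45, 432]);
translate([358, 663, 0]) cube([45, 45, 432]);
translate([794, 663, 0]) cube([45, 45, 432]);
translate([358, 686, 470]) cube([481, 22, 383]);
translate([358, 304, 670]) cube([41, 382, 41]);
translate([798, 304, 670]) cube([41, 382, 41]);
translate([358, 304, 470]) cube([41, 41, 200]);
translate([798, 304, 470]) cube([41, 41, 200]);


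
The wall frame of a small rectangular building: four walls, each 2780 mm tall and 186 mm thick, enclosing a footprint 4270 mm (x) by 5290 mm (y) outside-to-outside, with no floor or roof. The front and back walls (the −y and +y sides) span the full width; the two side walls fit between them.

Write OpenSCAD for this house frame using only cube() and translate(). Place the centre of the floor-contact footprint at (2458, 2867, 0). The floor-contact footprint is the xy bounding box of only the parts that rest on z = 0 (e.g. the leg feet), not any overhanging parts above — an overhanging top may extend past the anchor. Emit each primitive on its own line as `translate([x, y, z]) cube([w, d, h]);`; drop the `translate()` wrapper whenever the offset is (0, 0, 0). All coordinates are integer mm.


translate([323, 222, 0]) cube([4270, 186, 2780]);
translate([323, 5326, 0]) cube([4270, 186, 2780]);
translate([323, 408, 0]) cube([186, 4918, 2780]);
translate([4407, 408, 0]) cube([186, 4918, 2780]);


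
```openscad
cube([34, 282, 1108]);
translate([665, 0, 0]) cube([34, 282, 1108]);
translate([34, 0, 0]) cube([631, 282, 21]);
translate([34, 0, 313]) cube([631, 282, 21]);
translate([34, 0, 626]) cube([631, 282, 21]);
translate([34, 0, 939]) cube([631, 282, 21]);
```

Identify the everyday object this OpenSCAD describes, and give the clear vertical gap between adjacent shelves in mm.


A bookshelf. The clear shelf gap is 292 mm.

Two tall side panels with 4 horizontal boards between them — a bookshelf. The first two shelf undersides are at z = 0 and z = 313; with shelf thickness 21, the clear gap is 313 − 0 − 21 = 292 mm.


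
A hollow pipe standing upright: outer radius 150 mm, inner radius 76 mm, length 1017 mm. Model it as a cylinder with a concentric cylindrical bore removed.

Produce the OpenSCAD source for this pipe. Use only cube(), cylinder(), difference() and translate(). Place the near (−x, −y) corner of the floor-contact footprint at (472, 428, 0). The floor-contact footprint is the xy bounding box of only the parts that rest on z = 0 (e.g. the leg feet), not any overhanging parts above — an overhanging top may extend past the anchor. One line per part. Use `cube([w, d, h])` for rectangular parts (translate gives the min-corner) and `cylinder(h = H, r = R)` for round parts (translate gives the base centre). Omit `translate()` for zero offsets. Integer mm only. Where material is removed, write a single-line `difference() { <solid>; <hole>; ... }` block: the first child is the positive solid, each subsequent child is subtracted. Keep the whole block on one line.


difference() { translate([622, 578, 0]) cylinder(h = 1017, r = 150); translate([622, 578, 0]) cylinder(h = 1017, r = 76); }


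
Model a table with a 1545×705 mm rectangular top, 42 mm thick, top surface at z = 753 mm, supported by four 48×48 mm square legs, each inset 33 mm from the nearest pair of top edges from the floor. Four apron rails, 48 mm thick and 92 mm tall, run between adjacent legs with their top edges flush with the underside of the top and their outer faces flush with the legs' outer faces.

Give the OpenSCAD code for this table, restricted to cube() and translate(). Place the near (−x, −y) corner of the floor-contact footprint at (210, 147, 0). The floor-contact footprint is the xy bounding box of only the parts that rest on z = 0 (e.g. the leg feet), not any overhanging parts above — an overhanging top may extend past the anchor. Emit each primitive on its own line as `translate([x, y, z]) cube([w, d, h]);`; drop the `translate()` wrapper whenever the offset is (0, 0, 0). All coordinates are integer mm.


translate([177, 114, 711]) cube([1545, 705, 42]);
translate([210, 147, 0]) cube([48, 48, 711]);
translate([1641, 147, 0]) cube([48, 48, 711]);
translate([210, 738, 0]) cube([48, 48, 711]);
translate([1641, 738, 0]) cube([48, 48, 711]);
translate([258, 147, 619]) cube([1383, 48, 92]);
translate([258, 738, 619]) cube([1383, 48, 92]);
translate([210, 195, 619]) cube([48, 543, 92]);
translate([1641, 195, 619]) cube([48, 543, 92]);


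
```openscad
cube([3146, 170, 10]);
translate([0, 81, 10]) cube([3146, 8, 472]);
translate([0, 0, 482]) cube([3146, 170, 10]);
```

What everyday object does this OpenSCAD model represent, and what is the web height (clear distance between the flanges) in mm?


An I-beam. The web height is 472 mm.

Two wide flanges with a thin centred web — an I-beam. Overall 492 mm minus two 10 mm flanges gives a web of 492 − 2·10 = 472 mm.


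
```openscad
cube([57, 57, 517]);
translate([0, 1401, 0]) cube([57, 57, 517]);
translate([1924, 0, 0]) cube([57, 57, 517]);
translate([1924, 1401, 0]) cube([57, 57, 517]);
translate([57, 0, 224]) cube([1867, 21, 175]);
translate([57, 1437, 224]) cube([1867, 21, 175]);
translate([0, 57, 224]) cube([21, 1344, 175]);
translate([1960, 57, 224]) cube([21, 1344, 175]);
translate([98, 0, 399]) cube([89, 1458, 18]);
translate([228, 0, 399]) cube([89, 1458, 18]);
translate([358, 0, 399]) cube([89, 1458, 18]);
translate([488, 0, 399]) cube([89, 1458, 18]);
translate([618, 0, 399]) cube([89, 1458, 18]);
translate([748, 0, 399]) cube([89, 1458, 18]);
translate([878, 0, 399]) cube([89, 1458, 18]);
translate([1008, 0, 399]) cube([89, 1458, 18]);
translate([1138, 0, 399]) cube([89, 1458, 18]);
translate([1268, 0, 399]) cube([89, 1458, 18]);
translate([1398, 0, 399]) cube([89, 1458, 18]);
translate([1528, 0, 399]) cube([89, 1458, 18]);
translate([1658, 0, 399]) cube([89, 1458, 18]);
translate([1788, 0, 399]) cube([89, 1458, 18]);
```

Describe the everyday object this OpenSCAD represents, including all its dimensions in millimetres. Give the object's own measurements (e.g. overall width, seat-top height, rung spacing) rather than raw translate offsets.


A bed frame 1981 mm long (x) by 1458 mm wide (y). Four 57×57 mm corner posts, 517 mm tall, at the corners of the footprint. Four rails of 21 mm thickness and 175 mm height run between adjacent posts with their undersides at z = 224 mm, their outer faces flush with the outside of the frame (the two x-running rails run between the posts' inner faces; the two y-running rails run between the posts' inner faces). 14 slats, each 89 mm wide (x) and 18 mm thick, lie across the top of the two x-running rails, running the full 1458 mm width of the frame in y; along x they sit between the end posts with a 41 mm gap after the −x posts and between neighbouring slats, leaving 47 mm before the +x posts.


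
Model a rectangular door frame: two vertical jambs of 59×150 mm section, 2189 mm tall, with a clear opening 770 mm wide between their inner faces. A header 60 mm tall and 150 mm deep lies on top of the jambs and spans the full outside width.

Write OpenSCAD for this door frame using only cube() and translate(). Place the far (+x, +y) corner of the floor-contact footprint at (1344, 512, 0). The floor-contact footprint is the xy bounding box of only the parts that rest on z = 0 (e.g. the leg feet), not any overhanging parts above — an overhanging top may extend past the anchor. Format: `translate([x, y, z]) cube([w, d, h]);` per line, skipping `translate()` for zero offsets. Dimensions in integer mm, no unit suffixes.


translate([456, 362, 0]) cube([59, 150, 2189]);
translate([1285, 362, 0]) cube([59, 150, 2189]);
translate([456, 362, 2189]) cube([888, 150, 60]);


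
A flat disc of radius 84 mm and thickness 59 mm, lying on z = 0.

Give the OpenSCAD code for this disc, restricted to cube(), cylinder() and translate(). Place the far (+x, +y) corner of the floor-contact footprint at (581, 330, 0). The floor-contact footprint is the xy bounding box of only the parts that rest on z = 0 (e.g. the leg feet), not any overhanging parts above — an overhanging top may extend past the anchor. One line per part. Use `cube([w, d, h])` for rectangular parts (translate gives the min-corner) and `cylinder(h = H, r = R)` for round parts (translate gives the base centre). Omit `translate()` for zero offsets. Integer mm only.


translate([497, 246, 0]) cylinder(h = 59, r = 84);
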